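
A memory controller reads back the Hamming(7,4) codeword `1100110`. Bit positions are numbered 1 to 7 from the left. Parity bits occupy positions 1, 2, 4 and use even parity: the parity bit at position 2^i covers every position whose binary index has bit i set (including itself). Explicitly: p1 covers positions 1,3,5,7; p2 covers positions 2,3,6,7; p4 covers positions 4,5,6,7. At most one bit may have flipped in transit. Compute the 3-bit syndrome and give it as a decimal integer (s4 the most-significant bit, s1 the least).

s1: b1⊕b3⊕b5⊕b7 = 1⊕0⊕1⊕0 = 0
s2: b2⊕b3⊕b6⊕b7 = 1⊕0⊕1⊕0 = 0
s4: b4⊕b5⊕b6⊕b7 = 0⊕1⊕1⊕0 = 0
Syndrome (s4...s1) = 000 → position 0 (no error).

0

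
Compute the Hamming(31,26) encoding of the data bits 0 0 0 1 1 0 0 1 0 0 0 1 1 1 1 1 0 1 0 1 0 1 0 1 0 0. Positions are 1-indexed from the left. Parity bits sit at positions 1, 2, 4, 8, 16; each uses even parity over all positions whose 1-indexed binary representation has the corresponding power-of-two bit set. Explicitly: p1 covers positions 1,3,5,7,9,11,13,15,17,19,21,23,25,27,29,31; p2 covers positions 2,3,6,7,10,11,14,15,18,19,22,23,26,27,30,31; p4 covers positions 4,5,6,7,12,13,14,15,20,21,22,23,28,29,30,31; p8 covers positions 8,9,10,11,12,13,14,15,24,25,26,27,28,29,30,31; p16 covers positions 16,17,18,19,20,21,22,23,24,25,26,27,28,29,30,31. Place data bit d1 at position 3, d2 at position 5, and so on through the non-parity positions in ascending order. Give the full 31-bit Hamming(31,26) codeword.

Place data bits at non-power-of-two positions: b3=0, b5=0, b6=0, b7=1, b9=1, b10=0, b11=0, b12=1, b13=0, b14=0, b15=0, b17=1, b18=1, b19=1, b20=1, b21=1, b22=0, b23=1, b24=0, b25=1, b26=0, b27=1, b28=0, b29=1, b30=0, b31=0.
p1 = XOR of data positions {3,5,7,9,11,13,15,17,19,21,23,25,27,29,31} = 0⊕0⊕1⊕1⊕0⊕0⊕0⊕1⊕1⊕1⊕1⊕1⊕1⊕1⊕0 = 1
p2 = XOR of data positions {3,6,7,10,11,14,15,18,19,22,23,26,27,30,31} = 0⊕0⊕1⊕0⊕0⊕0⊕0⊕1⊕1⊕0⊕1⊕0⊕1⊕0⊕0 = 1
p4 = XOR of data positions {5,6,7,12,13,14,15,20,21,22,23,28,29,30,31} = 0⊕0⊕1⊕1⊕0⊕0⊕0⊕1⊕1⊕0⊕1⊕0⊕1⊕0⊕0 = 0
p8 = XOR of data positions {9,10,11,12,13,14,15,24,25,26,27,28,29,30,31} = 1⊕0⊕0⊕1⊕0⊕0⊕0⊕0⊕1⊕0⊕1⊕0⊕1⊕0⊕0 = 1
p16 = XOR of data positions {17,18,19,20,21,22,23,24,25,26,27,28,29,30,31} = 1⊕1⊕1⊕1⊕1⊕0⊕1⊕0⊕1⊕0⊕1⊕0⊕1⊕0⊕0 = 1
Codeword b1..b31 = 1100001110010001111110101010100

1100001110010001111110101010100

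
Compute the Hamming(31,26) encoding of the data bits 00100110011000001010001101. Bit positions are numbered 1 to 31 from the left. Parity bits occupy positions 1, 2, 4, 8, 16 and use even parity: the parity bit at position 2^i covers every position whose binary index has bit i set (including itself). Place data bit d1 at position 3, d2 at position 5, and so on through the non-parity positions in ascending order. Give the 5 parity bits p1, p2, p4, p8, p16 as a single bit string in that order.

01101

Place data bits at non-power-of-two positions: b3=0, b5=0, b6=1, b7=0, b9=0, b10=1, b11=1, b12=0, b13=0, b14=1, b15=1, b17=0, b18=0, b19=0, b20=0, b21=0, b22=1, b23=0, b24=1, b25=0, b26=0, b27=0, b28=1, b29=1, b30=0, b31=1.
p1 = XOR of data positions {3,5,7,9,11,13,15,17,19,21,23,25,27,29,31} = 0⊕0⊕0⊕0⊕1⊕0⊕1⊕0⊕0⊕0⊕0⊕0⊕0⊕1⊕1 = 0
p2 = XOR of data positions {3,6,7,10,11,14,15,18,19,22,23,26,27,30,31} = 0⊕1⊕0⊕1⊕1⊕1⊕1⊕0⊕0⊕1⊕0⊕0⊕0⊕0⊕1 = 1
p4 = XOR of data positions {5,6,7,12,13,14,15,20,21,22,23,28,29,30,31} = 0⊕1⊕0⊕0⊕0⊕1⊕1⊕0⊕0⊕1⊕0⊕1⊕1⊕0⊕1 = 1
p8 = XOR of data positions {9,10,11,12,13,14,15,24,25,26,27,28,29,30,31} = 0⊕1⊕1⊕0⊕0⊕1⊕1⊕1⊕0⊕0⊕0⊕1⊕1⊕0⊕1 = 0
p16 = XOR of data positions {17,18,19,20,21,22,23,24,25,26,27,28,29,30,31} = 0⊕0⊕0⊕0⊕0⊕1⊕0⊕1⊕0⊕0⊕0⊕1⊕1⊕0⊕1 = 1
Parity bits p1,p2,p4,p8,p16 = 01101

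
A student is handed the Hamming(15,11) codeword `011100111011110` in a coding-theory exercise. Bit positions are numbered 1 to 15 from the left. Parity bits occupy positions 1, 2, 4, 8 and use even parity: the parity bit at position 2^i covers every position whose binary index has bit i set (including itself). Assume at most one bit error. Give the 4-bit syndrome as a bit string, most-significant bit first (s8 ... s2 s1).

s1: b1⊕b3⊕b5⊕b7⊕b9⊕b11⊕b13⊕b15 = 0⊕1⊕0⊕1⊕1⊕1⊕1⊕0 = 1
s2: b2⊕b3⊕b6⊕b7⊕b10⊕b11⊕b14⊕b15 = 1⊕1⊕0⊕1⊕0⊕1⊕1⊕0 = 1
s4: b4⊕b5⊕b6⊕b7⊕b12⊕b13⊕b14⊕b15 = 1⊕0⊕0⊕1⊕1⊕1⊕1⊕0 = 1
s8: b8⊕b9⊕b10⊕b11⊕b12⊕b13⊕b14⊕b15 = 1⊕1⊕0⊕1⊕1⊕1⊕1⊕0 = 0
Syndrome (s8...s1) = 0111 → position 7.

0111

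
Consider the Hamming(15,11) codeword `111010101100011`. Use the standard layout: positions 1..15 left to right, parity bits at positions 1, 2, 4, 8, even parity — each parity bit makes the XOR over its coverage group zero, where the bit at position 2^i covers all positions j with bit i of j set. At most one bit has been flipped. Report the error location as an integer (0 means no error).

0

s1: b1⊕b3⊕b5⊕b7⊕b9⊕b11⊕b13⊕b15 = 1⊕1⊕1⊕1⊕1⊕0⊕0⊕1 = 0
s2: b2⊕b3⊕b6⊕b7⊕b10⊕b11⊕b14⊕b15 = 1⊕1⊕0⊕1⊕1⊕0⊕1⊕1 = 0
s4: b4⊕b5⊕b6⊕b7⊕b12⊕b13⊕b14⊕b15 = 0⊕1⊕0⊕1⊕0⊕0⊕1⊕1 = 0
s8: b8⊕b9⊕b10⊕b11⊕b12⊕b13⊕b14⊕b15 = 0⊕1⊕1⊕0⊕0⊕0⊕1⊕1 = 0
Syndrome (s8...s1) = 0000 → position 0 (no error).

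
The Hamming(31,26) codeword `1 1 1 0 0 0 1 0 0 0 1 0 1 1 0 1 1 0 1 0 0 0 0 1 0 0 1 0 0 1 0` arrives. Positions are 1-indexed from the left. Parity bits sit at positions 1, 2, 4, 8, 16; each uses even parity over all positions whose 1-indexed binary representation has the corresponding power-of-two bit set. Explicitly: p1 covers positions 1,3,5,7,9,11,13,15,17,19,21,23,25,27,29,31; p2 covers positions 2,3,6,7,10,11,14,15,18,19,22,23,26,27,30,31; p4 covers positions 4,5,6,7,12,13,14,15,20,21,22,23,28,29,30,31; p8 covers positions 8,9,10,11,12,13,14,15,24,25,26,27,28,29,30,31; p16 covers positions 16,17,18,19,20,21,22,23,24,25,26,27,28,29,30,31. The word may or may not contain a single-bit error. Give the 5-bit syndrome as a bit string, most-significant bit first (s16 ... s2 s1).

00000

s1: b1⊕b3⊕b5⊕b7⊕b9⊕b11⊕b13⊕b15⊕b17⊕b19⊕b21⊕b23⊕b25⊕b27⊕b29⊕b31 = 1⊕1⊕0⊕1⊕0⊕1⊕1⊕0⊕1⊕1⊕0⊕0⊕0⊕1⊕0⊕0 = 0
s2: b2⊕b3⊕b6⊕b7⊕b10⊕b11⊕b14⊕b15⊕b18⊕b19⊕b22⊕b23⊕b26⊕b27⊕b30⊕b31 = 1⊕1⊕0⊕1⊕0⊕1⊕1⊕0⊕0⊕1⊕0⊕0⊕0⊕1⊕1⊕0 = 0
s4: b4⊕b5⊕b6⊕b7⊕b12⊕b13⊕b14⊕b15⊕b20⊕b21⊕b22⊕b23⊕b28⊕b29⊕b30⊕b31 = 0⊕0⊕0⊕1⊕0⊕1⊕1⊕0⊕0⊕0⊕0⊕0⊕0⊕0⊕1⊕0 = 0
s8: b8⊕b9⊕b10⊕b11⊕b12⊕b13⊕b14⊕b15⊕b24⊕b25⊕b26⊕b27⊕b28⊕b29⊕b30⊕b31 = 0⊕0⊕0⊕1⊕0⊕1⊕1⊕0⊕1⊕0⊕0⊕1⊕0⊕0⊕1⊕0 = 0
s16: b16⊕b17⊕b18⊕b19⊕b20⊕b21⊕b22⊕b23⊕b24⊕b25⊕b26⊕b27⊕b28⊕b29⊕b30⊕b31 = 1⊕1⊕0⊕1⊕0⊕0⊕0⊕0⊕1⊕0⊕0⊕1⊕0⊕0⊕1⊕0 = 0
Syndrome (s16...s1) = 00000 → position 0 (no error).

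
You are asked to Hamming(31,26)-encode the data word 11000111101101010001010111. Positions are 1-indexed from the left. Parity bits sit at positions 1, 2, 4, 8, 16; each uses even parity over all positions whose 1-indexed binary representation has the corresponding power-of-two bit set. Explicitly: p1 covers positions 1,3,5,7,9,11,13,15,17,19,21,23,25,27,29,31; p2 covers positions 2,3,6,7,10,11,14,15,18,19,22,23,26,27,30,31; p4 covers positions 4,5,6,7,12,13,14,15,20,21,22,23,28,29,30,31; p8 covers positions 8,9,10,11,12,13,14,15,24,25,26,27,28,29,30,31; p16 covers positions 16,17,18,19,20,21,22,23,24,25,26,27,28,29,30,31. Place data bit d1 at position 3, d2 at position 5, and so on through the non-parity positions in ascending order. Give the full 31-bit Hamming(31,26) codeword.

0010100001111010101010001010111

Place data bits at non-power-of-two positions: b3=1, b5=1, b6=0, b7=0, b9=0, b10=1, b11=1, b12=1, b13=1, b14=0, b15=1, b17=1, b18=0, b19=1, b20=0, b21=1, b22=0, b23=0, b24=0, b25=1, b26=0, b27=1, b28=0, b29=1, b30=1, b31=1.
p1 = XOR of data positions {3,5,7,9,11,13,15,17,19,21,23,25,27,29,31} = 1⊕1⊕0⊕0⊕1⊕1⊕1⊕1⊕1⊕1⊕0⊕1⊕1⊕1⊕1 = 0
p2 = XOR of data positions {3,6,7,10,11,14,15,18,19,22,23,26,27,30,31} = 1⊕0⊕0⊕1⊕1⊕0⊕1⊕0⊕1⊕0⊕0⊕0⊕1⊕1⊕1 = 0
p4 = XOR of data positions {5,6,7,12,13,14,15,20,21,22,23,28,29,30,31} = 1⊕0⊕0⊕1⊕1⊕0⊕1⊕0⊕1⊕0⊕0⊕0⊕1⊕1⊕1 = 0
p8 = XOR of data positions {9,10,11,12,13,14,15,24,25,26,27,28,29,30,31} = 0⊕1⊕1⊕1⊕1⊕0⊕1⊕0⊕1⊕0⊕1⊕0⊕1⊕1⊕1 = 0
p16 = XOR of data positions {17,18,19,20,21,22,23,24,25,26,27,28,29,30,31} = 1⊕0⊕1⊕0⊕1⊕0⊕0⊕0⊕1⊕0⊕1⊕0⊕1⊕1⊕1 = 0
Codeword b1..b31 = 0010100001111010101010001010111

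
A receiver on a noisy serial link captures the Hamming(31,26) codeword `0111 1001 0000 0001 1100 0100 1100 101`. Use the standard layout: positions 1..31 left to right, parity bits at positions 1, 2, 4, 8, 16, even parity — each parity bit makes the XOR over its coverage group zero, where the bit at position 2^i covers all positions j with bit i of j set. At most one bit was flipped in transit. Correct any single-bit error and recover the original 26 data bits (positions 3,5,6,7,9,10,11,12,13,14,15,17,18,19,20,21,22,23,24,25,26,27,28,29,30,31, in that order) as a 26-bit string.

s1: b1⊕b3⊕b5⊕b7⊕b9⊕b11⊕b13⊕b15⊕b17⊕b19⊕b21⊕b23⊕b25⊕b27⊕b29⊕b31 = 0⊕1⊕1⊕0⊕0⊕0⊕0⊕0⊕1⊕0⊕0⊕0⊕1⊕0⊕1⊕1 = 0
s2: b2⊕b3⊕b6⊕b7⊕b10⊕b11⊕b14⊕b15⊕b18⊕b19⊕b22⊕b23⊕b26⊕b27⊕b30⊕b31 = 1⊕1⊕0⊕0⊕0⊕0⊕0⊕0⊕1⊕0⊕1⊕0⊕1⊕0⊕0⊕1 = 0
s4: b4⊕b5⊕b6⊕b7⊕b12⊕b13⊕b14⊕b15⊕b20⊕b21⊕b22⊕b23⊕b28⊕b29⊕b30⊕b31 = 1⊕1⊕0⊕0⊕0⊕0⊕0⊕0⊕0⊕0⊕1⊕0⊕0⊕1⊕0⊕1 = 1
s8: b8⊕b9⊕b10⊕b11⊕b12⊕b13⊕b14⊕b15⊕b24⊕b25⊕b26⊕b27⊕b28⊕b29⊕b30⊕b31 = 1⊕0⊕0⊕0⊕0⊕0⊕0⊕0⊕0⊕1⊕1⊕0⊕0⊕1⊕0⊕1 = 1
s16: b16⊕b17⊕b18⊕b19⊕b20⊕b21⊕b22⊕b23⊕b24⊕b25⊕b26⊕b27⊕b28⊕b29⊕b30⊕b31 = 1⊕1⊕1⊕0⊕0⊕0⊕1⊕0⊕0⊕1⊕1⊕0⊕0⊕1⊕0⊕1 = 0
Syndrome (s16...s1) = 01100 → position 12.
Flip bit 12: corrected codeword = 0111100100010001110001001100101
Data bits at positions 3,5,6,7,9,10,11,12,13,14,15,17,18,19,20,21,22,23,24,25,26,27,28,29,30,31: 11000001000110001001100101

11000001000110001001100101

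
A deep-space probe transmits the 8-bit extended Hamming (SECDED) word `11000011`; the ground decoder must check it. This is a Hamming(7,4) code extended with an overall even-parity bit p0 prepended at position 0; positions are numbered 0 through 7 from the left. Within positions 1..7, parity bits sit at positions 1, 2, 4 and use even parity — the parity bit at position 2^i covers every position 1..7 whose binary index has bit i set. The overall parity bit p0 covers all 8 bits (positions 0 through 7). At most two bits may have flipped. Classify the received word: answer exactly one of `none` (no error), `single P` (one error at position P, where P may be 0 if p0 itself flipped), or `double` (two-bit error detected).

s1: b1⊕b3⊕b5⊕b7 = 1⊕0⊕0⊕1 = 0
s2: b2⊕b3⊕b6⊕b7 = 0⊕0⊕1⊕1 = 0
s4: b4⊕b5⊕b6⊕b7 = 0⊕0⊕1⊕1 = 0
Syndrome (s4...s1) = 000 → position 0 (no error).
Overall parity (XOR of all 8 bits, including p0): 1⊕1⊕0⊕0⊕0⊕0⊕1⊕1 = 0
Overall=0, syndrome position=0 → no error.

none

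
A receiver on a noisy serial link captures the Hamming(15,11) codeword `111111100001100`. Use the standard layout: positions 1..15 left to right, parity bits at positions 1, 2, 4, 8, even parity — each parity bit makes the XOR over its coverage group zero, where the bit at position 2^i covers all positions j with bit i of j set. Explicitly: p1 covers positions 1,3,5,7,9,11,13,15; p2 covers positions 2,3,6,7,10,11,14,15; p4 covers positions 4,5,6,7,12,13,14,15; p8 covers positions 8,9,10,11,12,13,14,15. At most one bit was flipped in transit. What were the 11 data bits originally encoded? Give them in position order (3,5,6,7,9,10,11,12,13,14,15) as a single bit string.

s1: b1⊕b3⊕b5⊕b7⊕b9⊕b11⊕b13⊕b15 = 1⊕1⊕1⊕1⊕0⊕0⊕1⊕0 = 1
s2: b2⊕b3⊕b6⊕b7⊕b10⊕b11⊕b14⊕b15 = 1⊕1⊕1⊕1⊕0⊕0⊕0⊕0 = 0
s4: b4⊕b5⊕b6⊕b7⊕b12⊕b13⊕b14⊕b15 = 1⊕1⊕1⊕1⊕1⊕1⊕0⊕0 = 0
s8: b8⊕b9⊕b10⊕b11⊕b12⊕b13⊕b14⊕b15 = 0⊕0⊕0⊕0⊕1⊕1⊕0⊕0 = 0
Syndrome (s8...s1) = 0001 → position 1.
Flip bit 1: corrected codeword = 011111100001100
Data bits at positions 3,5,6,7,9,10,11,12,13,14,15: 11110001100

11110001100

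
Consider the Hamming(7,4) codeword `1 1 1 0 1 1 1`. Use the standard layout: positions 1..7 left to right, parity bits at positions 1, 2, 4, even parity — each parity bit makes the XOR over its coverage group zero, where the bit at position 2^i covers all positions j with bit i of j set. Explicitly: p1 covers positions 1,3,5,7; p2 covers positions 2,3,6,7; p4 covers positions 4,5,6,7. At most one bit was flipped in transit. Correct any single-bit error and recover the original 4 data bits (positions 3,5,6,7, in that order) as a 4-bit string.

1111

s1: b1⊕b3⊕b5⊕b7 = 1⊕1⊕1⊕1 = 0
s2: b2⊕b3⊕b6⊕b7 = 1⊕1⊕1⊕1 = 0
s4: b4⊕b5⊕b6⊕b7 = 0⊕1⊕1⊕1 = 1
Syndrome (s4...s1) = 100 → position 4.
Flip bit 4: corrected codeword = 1111111
Data bits at positions 3,5,6,7: 1111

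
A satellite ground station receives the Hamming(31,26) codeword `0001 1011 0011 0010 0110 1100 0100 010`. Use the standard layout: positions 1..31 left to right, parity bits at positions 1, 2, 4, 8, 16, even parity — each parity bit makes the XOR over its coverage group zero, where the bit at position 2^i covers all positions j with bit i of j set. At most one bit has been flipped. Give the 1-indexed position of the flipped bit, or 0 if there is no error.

0

s1: b1⊕b3⊕b5⊕b7⊕b9⊕b11⊕b13⊕b15⊕b17⊕b19⊕b21⊕b23⊕b25⊕b27⊕b29⊕b31 = 0⊕0⊕1⊕1⊕0⊕1⊕0⊕1⊕0⊕1⊕1⊕0⊕0⊕0⊕0⊕0 = 0
s2: b2⊕b3⊕b6⊕b7⊕b10⊕b11⊕b14⊕b15⊕b18⊕b19⊕b22⊕b23⊕b26⊕b27⊕b30⊕b31 = 0⊕0⊕0⊕1⊕0⊕1⊕0⊕1⊕1⊕1⊕1⊕0⊕1⊕0⊕1⊕0 = 0
s4: b4⊕b5⊕b6⊕b7⊕b12⊕b13⊕b14⊕b15⊕b20⊕b21⊕b22⊕b23⊕b28⊕b29⊕b30⊕b31 = 1⊕1⊕0⊕1⊕1⊕0⊕0⊕1⊕0⊕1⊕1⊕0⊕0⊕0⊕1⊕0 = 0
s8: b8⊕b9⊕b10⊕b11⊕b12⊕b13⊕b14⊕b15⊕b24⊕b25⊕b26⊕b27⊕b28⊕b29⊕b30⊕b31 = 1⊕0⊕0⊕1⊕1⊕0⊕0⊕1⊕0⊕0⊕1⊕0⊕0⊕0⊕1⊕0 = 0
s16: b16⊕b17⊕b18⊕b19⊕b20⊕b21⊕b22⊕b23⊕b24⊕b25⊕b26⊕b27⊕b28⊕b29⊕b30⊕b31 = 0⊕0⊕1⊕1⊕0⊕1⊕1⊕0⊕0⊕0⊕1⊕0⊕0⊕0⊕1⊕0 = 0
Syndrome (s16...s1) = 00000 → position 0 (no error).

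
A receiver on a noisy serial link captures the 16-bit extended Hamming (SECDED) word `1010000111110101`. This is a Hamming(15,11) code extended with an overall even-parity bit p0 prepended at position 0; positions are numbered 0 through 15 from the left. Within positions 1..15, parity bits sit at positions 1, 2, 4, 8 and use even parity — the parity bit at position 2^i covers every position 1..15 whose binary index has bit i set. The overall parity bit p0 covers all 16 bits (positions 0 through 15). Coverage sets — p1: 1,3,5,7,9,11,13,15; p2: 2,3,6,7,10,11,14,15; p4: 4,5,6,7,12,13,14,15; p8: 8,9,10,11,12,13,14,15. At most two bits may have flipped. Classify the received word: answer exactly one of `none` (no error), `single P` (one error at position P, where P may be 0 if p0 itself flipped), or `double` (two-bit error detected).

s1: b1⊕b3⊕b5⊕b7⊕b9⊕b11⊕b13⊕b15 = 0⊕0⊕0⊕1⊕1⊕1⊕1⊕1 = 1
s2: b2⊕b3⊕b6⊕b7⊕b10⊕b11⊕b14⊕b15 = 1⊕0⊕0⊕1⊕1⊕1⊕0⊕1 = 1
s4: b4⊕b5⊕b6⊕b7⊕b12⊕b13⊕b14⊕b15 = 0⊕0⊕0⊕1⊕0⊕1⊕0⊕1 = 1
s8: b8⊕b9⊕b10⊕b11⊕b12⊕b13⊕b14⊕b15 = 1⊕1⊕1⊕1⊕0⊕1⊕0⊕1 = 0
Syndrome (s8...s1) = 0111 → position 7.
Overall parity (XOR of all 16 bits, including p0): 1⊕0⊕1⊕0⊕0⊕0⊕0⊕1⊕1⊕1⊕1⊕1⊕0⊕1⊕0⊕1 = 1
Overall=1, syndrome position=7 → single-bit error at position 7.

single 7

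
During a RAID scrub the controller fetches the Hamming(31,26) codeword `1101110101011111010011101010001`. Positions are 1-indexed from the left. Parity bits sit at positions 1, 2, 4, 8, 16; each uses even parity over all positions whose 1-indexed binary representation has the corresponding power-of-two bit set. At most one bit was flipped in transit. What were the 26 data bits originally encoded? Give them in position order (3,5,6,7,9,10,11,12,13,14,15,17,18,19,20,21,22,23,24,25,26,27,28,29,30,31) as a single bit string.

s1: b1⊕b3⊕b5⊕b7⊕b9⊕b11⊕b13⊕b15⊕b17⊕b19⊕b21⊕b23⊕b25⊕b27⊕b29⊕b31 = 1⊕0⊕1⊕0⊕0⊕0⊕1⊕1⊕0⊕0⊕1⊕1⊕1⊕1⊕0⊕1 = 1
s2: b2⊕b3⊕b6⊕b7⊕b10⊕b11⊕b14⊕b15⊕b18⊕b19⊕b22⊕b23⊕b26⊕b27⊕b30⊕b31 = 1⊕0⊕1⊕0⊕1⊕0⊕1⊕1⊕1⊕0⊕1⊕1⊕0⊕1⊕0⊕1 = 0
s4: b4⊕b5⊕b6⊕b7⊕b12⊕b13⊕b14⊕b15⊕b20⊕b21⊕b22⊕b23⊕b28⊕b29⊕b30⊕b31 = 1⊕1⊕1⊕0⊕1⊕1⊕1⊕1⊕0⊕1⊕1⊕1⊕0⊕0⊕0⊕1 = 1
s8: b8⊕b9⊕b10⊕b11⊕b12⊕b13⊕b14⊕b15⊕b24⊕b25⊕b26⊕b27⊕b28⊕b29⊕b30⊕b31 = 1⊕0⊕1⊕0⊕1⊕1⊕1⊕1⊕0⊕1⊕0⊕1⊕0⊕0⊕0⊕1 = 1
s16: b16⊕b17⊕b18⊕b19⊕b20⊕b21⊕b22⊕b23⊕b24⊕b25⊕b26⊕b27⊕b28⊕b29⊕b30⊕b31 = 1⊕0⊕1⊕0⊕0⊕1⊕1⊕1⊕0⊕1⊕0⊕1⊕0⊕0⊕0⊕1 = 0
Syndrome (s16...s1) = 01101 → position 13.
Flip bit 13: corrected codeword = 1101110101010111010011101010001
Data bits at positions 3,5,6,7,9,10,11,12,13,14,15,17,18,19,20,21,22,23,24,25,26,27,28,29,30,31: 01100101011010011101010001

01100101011010011101010001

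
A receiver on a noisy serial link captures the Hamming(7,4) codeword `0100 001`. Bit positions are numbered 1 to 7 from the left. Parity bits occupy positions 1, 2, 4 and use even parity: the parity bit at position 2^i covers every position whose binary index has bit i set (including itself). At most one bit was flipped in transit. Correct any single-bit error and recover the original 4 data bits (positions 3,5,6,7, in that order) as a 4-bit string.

s1: b1⊕b3⊕b5⊕b7 = 0⊕0⊕0⊕1 = 1
s2: b2⊕b3⊕b6⊕b7 = 1⊕0⊕0⊕1 = 0
s4: b4⊕b5⊕b6⊕b7 = 0⊕0⊕0⊕1 = 1
Syndrome (s4...s1) = 101 → position 5.
Flip bit 5: corrected codeword = 0100101
Data bits at positions 3,5,6,7: 0101

0101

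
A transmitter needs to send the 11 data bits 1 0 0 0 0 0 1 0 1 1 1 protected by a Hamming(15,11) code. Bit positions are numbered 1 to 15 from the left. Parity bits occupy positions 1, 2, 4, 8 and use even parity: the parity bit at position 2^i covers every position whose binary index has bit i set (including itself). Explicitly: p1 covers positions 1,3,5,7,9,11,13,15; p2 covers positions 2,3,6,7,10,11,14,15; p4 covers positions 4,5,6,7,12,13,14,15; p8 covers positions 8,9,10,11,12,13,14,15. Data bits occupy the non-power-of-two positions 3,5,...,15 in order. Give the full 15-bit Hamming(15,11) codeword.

001100000010111

Place data bits at non-power-of-two positions: b3=1, b5=0, b6=0, b7=0, b9=0, b10=0, b11=1, b12=0, b13=1, b14=1, b15=1.
p1 = XOR of data positions {3,5,7,9,11,13,15} = 1⊕0⊕0⊕0⊕1⊕1⊕1 = 0
p2 = XOR of data positions {3,6,7,10,11,14,15} = 1⊕0⊕0⊕0⊕1⊕1⊕1 = 0
p4 = XOR of data positions {5,6,7,12,13,14,15} = 0⊕0⊕0⊕0⊕1⊕1⊕1 = 1
p8 = XOR of data positions {9,10,11,12,13,14,15} = 0⊕0⊕1⊕0⊕1⊕1⊕1 = 0
Codeword b1..b15 = 001100000010111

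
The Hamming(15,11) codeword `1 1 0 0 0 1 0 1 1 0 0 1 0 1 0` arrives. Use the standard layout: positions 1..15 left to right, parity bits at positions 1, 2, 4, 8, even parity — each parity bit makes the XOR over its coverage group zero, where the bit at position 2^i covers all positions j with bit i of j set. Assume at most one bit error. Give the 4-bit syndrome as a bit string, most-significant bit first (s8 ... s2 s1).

s1: b1⊕b3⊕b5⊕b7⊕b9⊕b11⊕b13⊕b15 = 1⊕0⊕0⊕0⊕1⊕0⊕0⊕0 = 0
s2: b2⊕b3⊕b6⊕b7⊕b10⊕b11⊕b14⊕b15 = 1⊕0⊕1⊕0⊕0⊕0⊕1⊕0 = 1
s4: b4⊕b5⊕b6⊕b7⊕b12⊕b13⊕b14⊕b15 = 0⊕0⊕1⊕0⊕1⊕0⊕1⊕0 = 1
s8: b8⊕b9⊕b10⊕b11⊕b12⊕b13⊕b14⊕b15 = 1⊕1⊕0⊕0⊕1⊕0⊕1⊕0 = 0
Syndrome (s8...s1) = 0110 → position 6.

0110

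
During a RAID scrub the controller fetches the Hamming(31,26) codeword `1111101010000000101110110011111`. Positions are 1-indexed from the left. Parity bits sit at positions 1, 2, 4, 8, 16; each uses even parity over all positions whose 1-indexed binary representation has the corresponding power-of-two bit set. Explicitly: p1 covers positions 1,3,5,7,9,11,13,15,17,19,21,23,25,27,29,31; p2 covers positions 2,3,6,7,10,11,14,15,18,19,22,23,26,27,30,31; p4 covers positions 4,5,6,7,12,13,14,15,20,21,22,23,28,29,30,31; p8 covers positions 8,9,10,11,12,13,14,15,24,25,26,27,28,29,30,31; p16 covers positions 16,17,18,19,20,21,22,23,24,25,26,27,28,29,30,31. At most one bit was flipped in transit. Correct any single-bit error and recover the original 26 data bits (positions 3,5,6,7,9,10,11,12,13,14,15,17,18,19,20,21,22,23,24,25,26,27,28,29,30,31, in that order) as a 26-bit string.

11011000000101110100011111

s1: b1⊕b3⊕b5⊕b7⊕b9⊕b11⊕b13⊕b15⊕b17⊕b19⊕b21⊕b23⊕b25⊕b27⊕b29⊕b31 = 1⊕1⊕1⊕1⊕1⊕0⊕0⊕0⊕1⊕1⊕1⊕1⊕0⊕1⊕1⊕1 = 0
s2: b2⊕b3⊕b6⊕b7⊕b10⊕b11⊕b14⊕b15⊕b18⊕b19⊕b22⊕b23⊕b26⊕b27⊕b30⊕b31 = 1⊕1⊕0⊕1⊕0⊕0⊕0⊕0⊕0⊕1⊕0⊕1⊕0⊕1⊕1⊕1 = 0
s4: b4⊕b5⊕b6⊕b7⊕b12⊕b13⊕b14⊕b15⊕b20⊕b21⊕b22⊕b23⊕b28⊕b29⊕b30⊕b31 = 1⊕1⊕0⊕1⊕0⊕0⊕0⊕0⊕1⊕1⊕0⊕1⊕1⊕1⊕1⊕1 = 0
s8: b8⊕b9⊕b10⊕b11⊕b12⊕b13⊕b14⊕b15⊕b24⊕b25⊕b26⊕b27⊕b28⊕b29⊕b30⊕b31 = 0⊕1⊕0⊕0⊕0⊕0⊕0⊕0⊕1⊕0⊕0⊕1⊕1⊕1⊕1⊕1 = 1
s16: b16⊕b17⊕b18⊕b19⊕b20⊕b21⊕b22⊕b23⊕b24⊕b25⊕b26⊕b27⊕b28⊕b29⊕b30⊕b31 = 0⊕1⊕0⊕1⊕1⊕1⊕0⊕1⊕1⊕0⊕0⊕1⊕1⊕1⊕1⊕1 = 1
Syndrome (s16...s1) = 11000 → position 24.
Flip bit 24: corrected codeword = 1111101010000000101110100011111
Data bits at positions 3,5,6,7,9,10,11,12,13,14,15,17,18,19,20,21,22,23,24,25,26,27,28,29,30,31: 11011000000101110100011111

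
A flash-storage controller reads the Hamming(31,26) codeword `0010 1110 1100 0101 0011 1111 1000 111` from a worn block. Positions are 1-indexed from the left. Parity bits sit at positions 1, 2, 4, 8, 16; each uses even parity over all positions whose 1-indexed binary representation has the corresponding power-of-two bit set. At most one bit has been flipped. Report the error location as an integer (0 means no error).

20

s1: b1⊕b3⊕b5⊕b7⊕b9⊕b11⊕b13⊕b15⊕b17⊕b19⊕b21⊕b23⊕b25⊕b27⊕b29⊕b31 = 0⊕1⊕1⊕1⊕1⊕0⊕0⊕0⊕0⊕1⊕1⊕1⊕1⊕0⊕1⊕1 = 0
s2: b2⊕b3⊕b6⊕b7⊕b10⊕b11⊕b14⊕b15⊕b18⊕b19⊕b22⊕b23⊕b26⊕b27⊕b30⊕b31 = 0⊕1⊕1⊕1⊕1⊕0⊕1⊕0⊕0⊕1⊕1⊕1⊕0⊕0⊕1⊕1 = 0
s4: b4⊕b5⊕b6⊕b7⊕b12⊕b13⊕b14⊕b15⊕b20⊕b21⊕b22⊕b23⊕b28⊕b29⊕b30⊕b31 = 0⊕1⊕1⊕1⊕0⊕0⊕1⊕0⊕1⊕1⊕1⊕1⊕0⊕1⊕1⊕1 = 1
s8: b8⊕b9⊕b10⊕b11⊕b12⊕b13⊕b14⊕b15⊕b24⊕b25⊕b26⊕b27⊕b28⊕b29⊕b30⊕b31 = 0⊕1⊕1⊕0⊕0⊕0⊕1⊕0⊕1⊕1⊕0⊕0⊕0⊕1⊕1⊕1 = 0
s16: b16⊕b17⊕b18⊕b19⊕b20⊕b21⊕b22⊕b23⊕b24⊕b25⊕b26⊕b27⊕b28⊕b29⊕b30⊕b31 = 1⊕0⊕0⊕1⊕1⊕1⊕1⊕1⊕1⊕1⊕0⊕0⊕0⊕1⊕1⊕1 = 1
Syndrome (s16...s1) = 10100 → position 20.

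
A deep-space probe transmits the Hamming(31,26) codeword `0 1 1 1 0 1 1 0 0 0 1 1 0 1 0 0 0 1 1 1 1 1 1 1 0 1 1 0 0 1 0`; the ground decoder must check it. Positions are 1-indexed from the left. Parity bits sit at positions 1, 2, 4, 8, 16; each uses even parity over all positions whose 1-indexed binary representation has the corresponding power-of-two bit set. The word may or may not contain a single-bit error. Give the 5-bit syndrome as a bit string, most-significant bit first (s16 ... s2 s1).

01011

s1: b1⊕b3⊕b5⊕b7⊕b9⊕b11⊕b13⊕b15⊕b17⊕b19⊕b21⊕b23⊕b25⊕b27⊕b29⊕b31 = 0⊕1⊕0⊕1⊕0⊕1⊕0⊕0⊕0⊕1⊕1⊕1⊕0⊕1⊕0⊕0 = 1
s2: b2⊕b3⊕b6⊕b7⊕b10⊕b11⊕b14⊕b15⊕b18⊕b19⊕b22⊕b23⊕b26⊕b27⊕b30⊕b31 = 1⊕1⊕1⊕1⊕0⊕1⊕1⊕0⊕1⊕1⊕1⊕1⊕1⊕1⊕1⊕0 = 1
s4: b4⊕b5⊕b6⊕b7⊕b12⊕b13⊕b14⊕b15⊕b20⊕b21⊕b22⊕b23⊕b28⊕b29⊕b30⊕b31 = 1⊕0⊕1⊕1⊕1⊕0⊕1⊕0⊕1⊕1⊕1⊕1⊕0⊕0⊕1⊕0 = 0
s8: b8⊕b9⊕b10⊕b11⊕b12⊕b13⊕b14⊕b15⊕b24⊕b25⊕b26⊕b27⊕b28⊕b29⊕b30⊕b31 = 0⊕0⊕0⊕1⊕1⊕0⊕1⊕0⊕1⊕0⊕1⊕1⊕0⊕0⊕1⊕0 = 1
s16: b16⊕b17⊕b18⊕b19⊕b20⊕b21⊕b22⊕b23⊕b24⊕b25⊕b26⊕b27⊕b28⊕b29⊕b30⊕b31 = 0⊕0⊕1⊕1⊕1⊕1⊕1⊕1⊕1⊕0⊕1⊕1⊕0⊕0⊕1⊕0 = 0
Syndrome (s16...s1) = 01011 → position 11.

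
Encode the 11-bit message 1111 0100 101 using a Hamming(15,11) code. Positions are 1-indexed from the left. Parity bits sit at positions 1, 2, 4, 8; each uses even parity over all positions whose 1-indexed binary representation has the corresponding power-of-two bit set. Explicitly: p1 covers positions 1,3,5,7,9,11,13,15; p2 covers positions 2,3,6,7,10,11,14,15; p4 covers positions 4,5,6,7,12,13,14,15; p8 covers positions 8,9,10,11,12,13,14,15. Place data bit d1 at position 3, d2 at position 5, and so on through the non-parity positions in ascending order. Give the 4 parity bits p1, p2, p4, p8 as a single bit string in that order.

1111

Place data bits at non-power-of-two positions: b3=1, b5=1, b6=1, b7=1, b9=0, b10=1, b11=0, b12=0, b13=1, b14=0, b15=1.
p1 = XOR of data positions {3,5,7,9,11,13,15} = 1⊕1⊕1⊕0⊕0⊕1⊕1 = 1
p2 = XOR of data positions {3,6,7,10,11,14,15} = 1⊕1⊕1⊕1⊕0⊕0⊕1 = 1
p4 = XOR of data positions {5,6,7,12,13,14,15} = 1⊕1⊕1⊕0⊕1⊕0⊕1 = 1
p8 = XOR of data positions {9,10,11,12,13,14,15} = 0⊕1⊕0⊕0⊕1⊕0⊕1 = 1
Parity bits p1,p2,p4,p8 = 1111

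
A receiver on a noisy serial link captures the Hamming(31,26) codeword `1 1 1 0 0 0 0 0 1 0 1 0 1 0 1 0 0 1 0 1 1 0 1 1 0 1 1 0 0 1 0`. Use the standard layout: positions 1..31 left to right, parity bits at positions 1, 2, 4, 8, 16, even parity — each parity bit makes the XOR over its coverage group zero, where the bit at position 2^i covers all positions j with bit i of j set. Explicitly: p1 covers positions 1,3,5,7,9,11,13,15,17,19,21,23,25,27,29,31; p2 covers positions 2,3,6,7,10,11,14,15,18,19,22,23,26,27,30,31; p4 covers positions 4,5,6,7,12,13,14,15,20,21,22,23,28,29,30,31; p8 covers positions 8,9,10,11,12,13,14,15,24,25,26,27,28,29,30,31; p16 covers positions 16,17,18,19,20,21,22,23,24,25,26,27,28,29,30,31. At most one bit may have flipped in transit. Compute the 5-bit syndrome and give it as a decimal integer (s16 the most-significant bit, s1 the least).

s1: b1⊕b3⊕b5⊕b7⊕b9⊕b11⊕b13⊕b15⊕b17⊕b19⊕b21⊕b23⊕b25⊕b27⊕b29⊕b31 = 1⊕1⊕0⊕0⊕1⊕1⊕1⊕1⊕0⊕0⊕1⊕1⊕0⊕1⊕0⊕0 = 1
s2: b2⊕b3⊕b6⊕b7⊕b10⊕b11⊕b14⊕b15⊕b18⊕b19⊕b22⊕b23⊕b26⊕b27⊕b30⊕b31 = 1⊕1⊕0⊕0⊕0⊕1⊕0⊕1⊕1⊕0⊕0⊕1⊕1⊕1⊕1⊕0 = 1
s4: b4⊕b5⊕b6⊕b7⊕b12⊕b13⊕b14⊕b15⊕b20⊕b21⊕b22⊕b23⊕b28⊕b29⊕b30⊕b31 = 0⊕0⊕0⊕0⊕0⊕1⊕0⊕1⊕1⊕1⊕0⊕1⊕0⊕0⊕1⊕0 = 0
s8: b8⊕b9⊕b10⊕b11⊕b12⊕b13⊕b14⊕b15⊕b24⊕b25⊕b26⊕b27⊕b28⊕b29⊕b30⊕b31 = 0⊕1⊕0⊕1⊕0⊕1⊕0⊕1⊕1⊕0⊕1⊕1⊕0⊕0⊕1⊕0 = 0
s16: b16⊕b17⊕b18⊕b19⊕b20⊕b21⊕b22⊕b23⊕b24⊕b25⊕b26⊕b27⊕b28⊕b29⊕b30⊕b31 = 0⊕0⊕1⊕0⊕1⊕1⊕0⊕1⊕1⊕0⊕1⊕1⊕0⊕0⊕1⊕0 = 0
Syndrome (s16...s1) = 00011 → position 3.

3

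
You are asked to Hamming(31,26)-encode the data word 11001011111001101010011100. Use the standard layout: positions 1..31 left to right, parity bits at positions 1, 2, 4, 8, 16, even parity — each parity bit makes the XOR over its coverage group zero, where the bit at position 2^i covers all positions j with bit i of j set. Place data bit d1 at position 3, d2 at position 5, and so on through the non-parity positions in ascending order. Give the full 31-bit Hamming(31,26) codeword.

Place data bits at non-power-of-two positions: b3=1, b5=1, b6=0, b7=0, b9=1, b10=0, b11=1, b12=1, b13=1, b14=1, b15=1, b17=0, b18=0, b19=1, b20=1, b21=0, b22=1, b23=0, b24=1, b25=0, b26=0, b27=1, b28=1, b29=1, b30=0, b31=0.
p1 = XOR of data positions {3,5,7,9,11,13,15,17,19,21,23,25,27,29,31} = 1⊕1⊕0⊕1⊕1⊕1⊕1⊕0⊕1⊕0⊕0⊕0⊕1⊕1⊕0 = 1
p2 = XOR of data positions {3,6,7,10,11,14,15,18,19,22,23,26,27,30,31} = 1⊕0⊕0⊕0⊕1⊕1⊕1⊕0⊕1⊕1⊕0⊕0⊕1⊕0⊕0 = 1
p4 = XOR of data positions {5,6,7,12,13,14,15,20,21,22,23,28,29,30,31} = 1⊕0⊕0⊕1⊕1⊕1⊕1⊕1⊕0⊕1⊕0⊕1⊕1⊕0⊕0 = 1
p8 = XOR of data positions {9,10,11,12,13,14,15,24,25,26,27,28,29,30,31} = 1⊕0⊕1⊕1⊕1⊕1⊕1⊕1⊕0⊕0⊕1⊕1⊕1⊕0⊕0 = 0
p16 = XOR of data positions {17,18,19,20,21,22,23,24,25,26,27,28,29,30,31} = 0⊕0⊕1⊕1⊕0⊕1⊕0⊕1⊕0⊕0⊕1⊕1⊕1⊕0⊕0 = 1
Codeword b1..b31 = 1111100010111111001101010011100

1111100010111111001101010011100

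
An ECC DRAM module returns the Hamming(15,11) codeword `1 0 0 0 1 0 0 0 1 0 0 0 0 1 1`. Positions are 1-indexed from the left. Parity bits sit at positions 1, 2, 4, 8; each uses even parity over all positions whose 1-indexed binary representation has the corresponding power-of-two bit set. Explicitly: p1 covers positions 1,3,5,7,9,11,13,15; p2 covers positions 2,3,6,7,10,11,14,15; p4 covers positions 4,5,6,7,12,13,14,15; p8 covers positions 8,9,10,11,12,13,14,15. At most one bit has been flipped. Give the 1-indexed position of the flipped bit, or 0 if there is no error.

s1: b1⊕b3⊕b5⊕b7⊕b9⊕b11⊕b13⊕b15 = 1⊕0⊕1⊕0⊕1⊕0⊕0⊕1 = 0
s2: b2⊕b3⊕b6⊕b7⊕b10⊕b11⊕b14⊕b15 = 0⊕0⊕0⊕0⊕0⊕0⊕1⊕1 = 0
s4: b4⊕b5⊕b6⊕b7⊕b12⊕b13⊕b14⊕b15 = 0⊕1⊕0⊕0⊕0⊕0⊕1⊕1 = 1
s8: b8⊕b9⊕b10⊕b11⊕b12⊕b13⊕b14⊕b15 = 0⊕1⊕0⊕0⊕0⊕0⊕1⊕1 = 1
Syndrome (s8...s1) = 1100 → position 12.

12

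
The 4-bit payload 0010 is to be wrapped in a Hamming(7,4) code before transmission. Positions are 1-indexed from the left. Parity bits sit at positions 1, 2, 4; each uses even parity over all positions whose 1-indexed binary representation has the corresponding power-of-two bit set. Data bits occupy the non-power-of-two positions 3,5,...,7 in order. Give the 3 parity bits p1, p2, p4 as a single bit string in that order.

Place data bits at non-power-of-two positions: b3=0, b5=0, b6=1, b7=0.
p1 = XOR of data positions {3,5,7} = 0⊕0⊕0 = 0
p2 = XOR of data positions {3,6,7} = 0⊕1⊕0 = 1
p4 = XOR of data positions {5,6,7} = 0⊕1⊕0 = 1
Parity bits p1,p2,p4 = 011

011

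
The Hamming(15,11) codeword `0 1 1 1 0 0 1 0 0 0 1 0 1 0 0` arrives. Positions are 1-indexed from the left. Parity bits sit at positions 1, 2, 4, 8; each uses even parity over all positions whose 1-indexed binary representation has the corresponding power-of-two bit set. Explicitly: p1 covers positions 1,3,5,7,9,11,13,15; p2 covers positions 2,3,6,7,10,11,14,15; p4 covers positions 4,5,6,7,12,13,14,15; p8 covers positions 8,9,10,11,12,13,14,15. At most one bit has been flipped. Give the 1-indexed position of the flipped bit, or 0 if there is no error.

4

s1: b1⊕b3⊕b5⊕b7⊕b9⊕b11⊕b13⊕b15 = 0⊕1⊕0⊕1⊕0⊕1⊕1⊕0 = 0
s2: b2⊕b3⊕b6⊕b7⊕b10⊕b11⊕b14⊕b15 = 1⊕1⊕0⊕1⊕0⊕1⊕0⊕0 = 0
s4: b4⊕b5⊕b6⊕b7⊕b12⊕b13⊕b14⊕b15 = 1⊕0⊕0⊕1⊕0⊕1⊕0⊕0 = 1
s8: b8⊕b9⊕b10⊕b11⊕b12⊕b13⊕b14⊕b15 = 0⊕0⊕0⊕1⊕0⊕1⊕0⊕0 = 0
Syndrome (s8...s1) = 0100 → position 4.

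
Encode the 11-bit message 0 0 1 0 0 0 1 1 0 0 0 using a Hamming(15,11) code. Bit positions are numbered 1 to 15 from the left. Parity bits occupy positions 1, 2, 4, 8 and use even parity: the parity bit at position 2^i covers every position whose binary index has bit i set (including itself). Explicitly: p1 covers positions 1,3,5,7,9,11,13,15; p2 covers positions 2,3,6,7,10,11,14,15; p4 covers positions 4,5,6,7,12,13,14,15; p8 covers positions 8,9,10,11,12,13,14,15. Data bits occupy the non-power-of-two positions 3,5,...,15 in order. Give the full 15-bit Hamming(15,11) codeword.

100001000011000

Place data bits at non-power-of-two positions: b3=0, b5=0, b6=1, b7=0, b9=0, b10=0, b11=1, b12=1, b13=0, b14=0, b15=0.
p1 = XOR of data positions {3,5,7,9,11,13,15} = 0⊕0⊕0⊕0⊕1⊕0⊕0 = 1
p2 = XOR of data positions {3,6,7,10,11,14,15} = 0⊕1⊕0⊕0⊕1⊕0⊕0 = 0
p4 = XOR of data positions {5,6,7,12,13,14,15} = 0⊕1⊕0⊕1⊕0⊕0⊕0 = 0
p8 = XOR of data positions {9,10,11,12,13,14,15} = 0⊕0⊕1⊕1⊕0⊕0⊕0 = 0
Codeword b1..b15 = 100001000011000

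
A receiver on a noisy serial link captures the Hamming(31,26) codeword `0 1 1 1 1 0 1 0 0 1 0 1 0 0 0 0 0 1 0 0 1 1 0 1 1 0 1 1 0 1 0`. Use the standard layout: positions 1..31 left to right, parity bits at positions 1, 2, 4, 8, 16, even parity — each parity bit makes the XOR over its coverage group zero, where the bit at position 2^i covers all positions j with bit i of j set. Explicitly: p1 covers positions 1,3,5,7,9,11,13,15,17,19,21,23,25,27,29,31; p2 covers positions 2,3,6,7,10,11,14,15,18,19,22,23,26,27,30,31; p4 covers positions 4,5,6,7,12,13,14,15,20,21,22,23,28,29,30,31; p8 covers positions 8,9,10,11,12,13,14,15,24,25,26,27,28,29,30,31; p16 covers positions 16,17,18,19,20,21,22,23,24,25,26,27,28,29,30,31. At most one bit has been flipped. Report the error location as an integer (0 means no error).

s1: b1⊕b3⊕b5⊕b7⊕b9⊕b11⊕b13⊕b15⊕b17⊕b19⊕b21⊕b23⊕b25⊕b27⊕b29⊕b31 = 0⊕1⊕1⊕1⊕0⊕0⊕0⊕0⊕0⊕0⊕1⊕0⊕1⊕1⊕0⊕0 = 0
s2: b2⊕b3⊕b6⊕b7⊕b10⊕b11⊕b14⊕b15⊕b18⊕b19⊕b22⊕b23⊕b26⊕b27⊕b30⊕b31 = 1⊕1⊕0⊕1⊕1⊕0⊕0⊕0⊕1⊕0⊕1⊕0⊕0⊕1⊕1⊕0 = 0
s4: b4⊕b5⊕b6⊕b7⊕b12⊕b13⊕b14⊕b15⊕b20⊕b21⊕b22⊕b23⊕b28⊕b29⊕b30⊕b31 = 1⊕1⊕0⊕1⊕1⊕0⊕0⊕0⊕0⊕1⊕1⊕0⊕1⊕0⊕1⊕0 = 0
s8: b8⊕b9⊕b10⊕b11⊕b12⊕b13⊕b14⊕b15⊕b24⊕b25⊕b26⊕b27⊕b28⊕b29⊕b30⊕b31 = 0⊕0⊕1⊕0⊕1⊕0⊕0⊕0⊕1⊕1⊕0⊕1⊕1⊕0⊕1⊕0 = 1
s16: b16⊕b17⊕b18⊕b19⊕b20⊕b21⊕b22⊕b23⊕b24⊕b25⊕b26⊕b27⊕b28⊕b29⊕b30⊕b31 = 0⊕0⊕1⊕0⊕0⊕1⊕1⊕0⊕1⊕1⊕0⊕1⊕1⊕0⊕1⊕0 = 0
Syndrome (s16...s1) = 01000 → position 8.

8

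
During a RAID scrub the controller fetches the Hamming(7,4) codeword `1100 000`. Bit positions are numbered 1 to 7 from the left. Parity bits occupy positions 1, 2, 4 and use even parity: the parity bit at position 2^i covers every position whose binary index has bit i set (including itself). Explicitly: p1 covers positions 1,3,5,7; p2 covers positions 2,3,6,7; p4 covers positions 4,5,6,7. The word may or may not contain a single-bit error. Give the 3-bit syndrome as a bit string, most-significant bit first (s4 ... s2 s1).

s1: b1⊕b3⊕b5⊕b7 = 1⊕0⊕0⊕0 = 1
s2: b2⊕b3⊕b6⊕b7 = 1⊕0⊕0⊕0 = 1
s4: b4⊕b5⊕b6⊕b7 = 0⊕0⊕0⊕0 = 0
Syndrome (s4...s1) = 011 → position 3.

011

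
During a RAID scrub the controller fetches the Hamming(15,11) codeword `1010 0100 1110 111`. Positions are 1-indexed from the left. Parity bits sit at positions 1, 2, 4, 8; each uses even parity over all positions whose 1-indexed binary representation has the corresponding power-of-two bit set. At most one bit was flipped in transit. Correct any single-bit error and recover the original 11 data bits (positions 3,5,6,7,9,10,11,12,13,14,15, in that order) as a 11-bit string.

10101110111

s1: b1⊕b3⊕b5⊕b7⊕b9⊕b11⊕b13⊕b15 = 1⊕1⊕0⊕0⊕1⊕1⊕1⊕1 = 0
s2: b2⊕b3⊕b6⊕b7⊕b10⊕b11⊕b14⊕b15 = 0⊕1⊕1⊕0⊕1⊕1⊕1⊕1 = 0
s4: b4⊕b5⊕b6⊕b7⊕b12⊕b13⊕b14⊕b15 = 0⊕0⊕1⊕0⊕0⊕1⊕1⊕1 = 0
s8: b8⊕b9⊕b10⊕b11⊕b12⊕b13⊕b14⊕b15 = 0⊕1⊕1⊕1⊕0⊕1⊕1⊕1 = 0
Syndrome (s8...s1) = 0000 → position 0 (no error).
No correction needed.
Data bits at positions 3,5,6,7,9,10,11,12,13,14,15: 10101110111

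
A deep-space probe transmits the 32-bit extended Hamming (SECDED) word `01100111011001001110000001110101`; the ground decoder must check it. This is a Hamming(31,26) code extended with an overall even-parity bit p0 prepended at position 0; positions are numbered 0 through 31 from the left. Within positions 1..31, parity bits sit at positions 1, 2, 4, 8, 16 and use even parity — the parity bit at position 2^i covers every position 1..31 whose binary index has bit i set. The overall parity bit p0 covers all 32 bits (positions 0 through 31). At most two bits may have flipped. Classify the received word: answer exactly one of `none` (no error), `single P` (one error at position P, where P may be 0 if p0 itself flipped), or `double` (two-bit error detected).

none

s1: b1⊕b3⊕b5⊕b7⊕b9⊕b11⊕b13⊕b15⊕b17⊕b19⊕b21⊕b23⊕b25⊕b27⊕b29⊕b31 = 1⊕0⊕1⊕1⊕1⊕0⊕1⊕0⊕1⊕0⊕0⊕0⊕1⊕1⊕1⊕1 = 0
s2: b2⊕b3⊕b6⊕b7⊕b10⊕b11⊕b14⊕b15⊕b18⊕b19⊕b22⊕b23⊕b26⊕b27⊕b30⊕b31 = 1⊕0⊕1⊕1⊕1⊕0⊕0⊕0⊕1⊕0⊕0⊕0⊕1⊕1⊕0⊕1 = 0
s4: b4⊕b5⊕b6⊕b7⊕b12⊕b13⊕b14⊕b15⊕b20⊕b21⊕b22⊕b23⊕b28⊕b29⊕b30⊕b31 = 0⊕1⊕1⊕1⊕0⊕1⊕0⊕0⊕0⊕0⊕0⊕0⊕0⊕1⊕0⊕1 = 0
s8: b8⊕b9⊕b10⊕b11⊕b12⊕b13⊕b14⊕b15⊕b24⊕b25⊕b26⊕b27⊕b28⊕b29⊕b30⊕b31 = 0⊕1⊕1⊕0⊕0⊕1⊕0⊕0⊕0⊕1⊕1⊕1⊕0⊕1⊕0⊕1 = 0
s16: b16⊕b17⊕b18⊕b19⊕b20⊕b21⊕b22⊕b23⊕b24⊕b25⊕b26⊕b27⊕b28⊕b29⊕b30⊕b31 = 1⊕1⊕1⊕0⊕0⊕0⊕0⊕0⊕0⊕1⊕1⊕1⊕0⊕1⊕0⊕1 = 0
Syndrome (s16...s1) = 00000 → position 0 (no error).
Overall parity (XOR of all 32 bits, including p0): 0⊕1⊕1⊕0⊕0⊕1⊕1⊕1⊕0⊕1⊕1⊕0⊕0⊕1⊕0⊕0⊕1⊕1⊕1⊕0⊕0⊕0⊕0⊕0⊕0⊕1⊕1⊕1⊕0⊕1⊕0⊕1 = 0
Overall=0, syndrome position=0 → no error.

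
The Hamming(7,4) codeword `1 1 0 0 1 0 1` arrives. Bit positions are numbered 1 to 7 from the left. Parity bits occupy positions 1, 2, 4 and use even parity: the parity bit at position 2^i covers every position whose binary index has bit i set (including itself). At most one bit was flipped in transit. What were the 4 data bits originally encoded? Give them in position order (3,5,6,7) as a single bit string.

0101

s1: b1⊕b3⊕b5⊕b7 = 1⊕0⊕1⊕1 = 1
s2: b2⊕b3⊕b6⊕b7 = 1⊕0⊕0⊕1 = 0
s4: b4⊕b5⊕b6⊕b7 = 0⊕1⊕0⊕1 = 0
Syndrome (s4...s1) = 001 → position 1.
Flip bit 1: corrected codeword = 0100101
Data bits at positions 3,5,6,7: 0101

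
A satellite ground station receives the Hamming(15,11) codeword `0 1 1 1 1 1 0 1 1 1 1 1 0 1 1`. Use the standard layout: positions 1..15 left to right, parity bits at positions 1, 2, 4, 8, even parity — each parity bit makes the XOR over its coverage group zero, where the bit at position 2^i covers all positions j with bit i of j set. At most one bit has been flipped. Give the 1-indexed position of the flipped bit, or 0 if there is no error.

11

s1: b1⊕b3⊕b5⊕b7⊕b9⊕b11⊕b13⊕b15 = 0⊕1⊕1⊕0⊕1⊕1⊕0⊕1 = 1
s2: b2⊕b3⊕b6⊕b7⊕b10⊕b11⊕b14⊕b15 = 1⊕1⊕1⊕0⊕1⊕1⊕1⊕1 = 1
s4: b4⊕b5⊕b6⊕b7⊕b12⊕b13⊕b14⊕b15 = 1⊕1⊕1⊕0⊕1⊕0⊕1⊕1 = 0
s8: b8⊕b9⊕b10⊕b11⊕b12⊕b13⊕b14⊕b15 = 1⊕1⊕1⊕1⊕1⊕0⊕1⊕1 = 1
Syndrome (s8...s1) = 1011 → position 11.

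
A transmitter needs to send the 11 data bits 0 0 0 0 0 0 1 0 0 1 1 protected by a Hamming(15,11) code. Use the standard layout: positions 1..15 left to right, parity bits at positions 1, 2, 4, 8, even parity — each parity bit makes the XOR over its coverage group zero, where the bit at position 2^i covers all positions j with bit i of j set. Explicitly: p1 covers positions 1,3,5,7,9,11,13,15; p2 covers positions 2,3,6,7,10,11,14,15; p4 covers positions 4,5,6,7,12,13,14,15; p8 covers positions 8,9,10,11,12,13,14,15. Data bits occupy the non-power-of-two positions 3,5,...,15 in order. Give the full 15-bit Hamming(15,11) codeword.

Place data bits at non-power-of-two positions: b3=0, b5=0, b6=0, b7=0, b9=0, b10=0, b11=1, b12=0, b13=0, b14=1, b15=1.
p1 = XOR of data positions {3,5,7,9,11,13,15} = 0⊕0⊕0⊕0⊕1⊕0⊕1 = 0
p2 = XOR of data positions {3,6,7,10,11,14,15} = 0⊕0⊕0⊕0⊕1⊕1⊕1 = 1
p4 = XOR of data positions {5,6,7,12,13,14,15} = 0⊕0⊕0⊕0⊕0⊕1⊕1 = 0
p8 = XOR of data positions {9,10,11,12,13,14,15} = 0⊕0⊕1⊕0⊕0⊕1⊕1 = 1
Codeword b1..b15 = 010000010010011

010000010010011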